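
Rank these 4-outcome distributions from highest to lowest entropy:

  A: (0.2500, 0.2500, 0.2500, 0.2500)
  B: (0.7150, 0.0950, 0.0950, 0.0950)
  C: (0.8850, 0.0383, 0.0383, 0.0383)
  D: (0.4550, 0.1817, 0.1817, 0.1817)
A > D > B > C

Key insight: Entropy is maximized by uniform distributions and minimized by concentrated distributions.

Entropies:
  H(A) = 2.0000 bits
  H(B) = 1.3139 bits
  H(C) = 0.6971 bits
  H(D) = 1.8580 bits

Ranking: A > D > B > C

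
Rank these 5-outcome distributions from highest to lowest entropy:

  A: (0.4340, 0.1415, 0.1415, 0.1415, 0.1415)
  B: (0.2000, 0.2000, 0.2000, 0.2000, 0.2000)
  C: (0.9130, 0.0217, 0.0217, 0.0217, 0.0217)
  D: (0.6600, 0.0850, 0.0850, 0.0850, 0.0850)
B > A > D > C

Key insight: Entropy is maximized by uniform distributions and minimized by concentrated distributions.

Entropies:
  H(A) = 2.1194 bits
  H(B) = 2.3219 bits
  H(C) = 0.6004 bits
  H(D) = 1.6048 bits

Ranking: B > A > D > C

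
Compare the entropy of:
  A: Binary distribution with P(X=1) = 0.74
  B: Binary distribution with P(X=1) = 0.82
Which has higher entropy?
A

For binary distributions, entropy is maximized at p=0.5 and decreases as p moves toward 0 or 1.

H(A) = H(0.74) = 0.8267 bits
H(B) = H(0.82) = 0.6801 bits

Distribution A (p=0.74) is closer to uniform (p=0.5), so it has higher entropy.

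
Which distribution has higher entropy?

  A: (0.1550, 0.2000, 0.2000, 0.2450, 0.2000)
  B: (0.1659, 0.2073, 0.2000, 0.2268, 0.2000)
B

Both distributions are close to uniform, making this a harder comparison.

H(A) = 2.3072 bits
H(B) = 2.3148 bits

The distribution closer to uniform has higher entropy.
Answer: B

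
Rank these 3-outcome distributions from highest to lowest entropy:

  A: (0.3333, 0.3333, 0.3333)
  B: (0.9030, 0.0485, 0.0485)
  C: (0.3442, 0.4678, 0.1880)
A > C > B

Key insight: Entropy is maximized by uniform distributions and minimized by concentrated distributions.

- Uniform distributions have maximum entropy log₂(3) = 1.5850 bits
- The more "peaked" or concentrated a distribution, the lower its entropy

Entropies:
  H(A) = 1.5850 bits
  H(B) = 0.5564 bits
  H(C) = 1.4957 bits

Ranking: A > C > B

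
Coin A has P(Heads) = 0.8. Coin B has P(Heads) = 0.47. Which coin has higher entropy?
B

For binary distributions, entropy is maximized at p=0.5 and decreases as p moves toward 0 or 1.

H(A) = H(0.8) = 0.7219 bits
H(B) = H(0.47) = 0.9974 bits

Distribution B (p=0.47) is closer to uniform (p=0.5), so it has higher entropy.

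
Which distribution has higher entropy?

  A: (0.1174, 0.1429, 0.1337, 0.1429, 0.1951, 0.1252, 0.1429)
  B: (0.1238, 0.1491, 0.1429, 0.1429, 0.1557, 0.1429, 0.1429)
B

Both distributions are close to uniform, making this a harder comparison.

H(A) = 2.7895 bits
H(B) = 2.8044 bits

The distribution closer to uniform has higher entropy.
Answer: B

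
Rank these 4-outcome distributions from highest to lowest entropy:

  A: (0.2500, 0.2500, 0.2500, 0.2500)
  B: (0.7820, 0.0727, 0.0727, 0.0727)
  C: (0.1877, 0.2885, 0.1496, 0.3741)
A > C > B

Key insight: Entropy is maximized by uniform distributions and minimized by concentrated distributions.

- Uniform distributions have maximum entropy log₂(4) = 2.0000 bits
- The more "peaked" or concentrated a distribution, the lower its entropy

Entropies:
  H(A) = 2.0000 bits
  H(B) = 1.1020 bits
  H(C) = 1.9111 bits

Ranking: A > C > B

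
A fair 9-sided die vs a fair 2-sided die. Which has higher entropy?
9-sided die

Both are uniform distributions; for uniform over n outcomes, H = log₂(n). H(9-sided) = log₂(9) = 3.170 bits and H(2-sided) = log₂(2) = 1.000 bits. More outcomes in a uniform distribution means higher entropy.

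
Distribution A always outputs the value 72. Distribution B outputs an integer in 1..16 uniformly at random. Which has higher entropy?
B

A is deterministic, so H(A) = 0. B is uniform over 16 outcomes, so H(B) = log₂(16) = 4.000 bits. Any distribution with genuine randomness has higher entropy than a deterministic one.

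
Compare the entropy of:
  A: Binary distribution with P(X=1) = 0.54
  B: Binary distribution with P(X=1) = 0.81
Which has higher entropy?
A

For binary distributions, entropy is maximized at p=0.5 and decreases as p moves toward 0 or 1.

H(A) = H(0.54) = 0.9954 bits
H(B) = H(0.81) = 0.7015 bits

Distribution A (p=0.54) is closer to uniform (p=0.5), so it has higher entropy.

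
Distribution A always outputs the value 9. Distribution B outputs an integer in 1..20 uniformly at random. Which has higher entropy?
B

A is deterministic, so H(A) = 0. B is uniform over 20 outcomes, so H(B) = log₂(20) = 4.322 bits. Any distribution with genuine randomness has higher entropy than a deterministic one.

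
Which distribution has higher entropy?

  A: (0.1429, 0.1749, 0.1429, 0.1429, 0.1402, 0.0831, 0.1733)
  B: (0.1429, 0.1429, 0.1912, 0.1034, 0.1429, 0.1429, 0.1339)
B

Both distributions are close to uniform, making this a harder comparison.

H(A) = 2.7768 bits
H(B) = 2.7876 bits

The distribution closer to uniform has higher entropy.
Answer: B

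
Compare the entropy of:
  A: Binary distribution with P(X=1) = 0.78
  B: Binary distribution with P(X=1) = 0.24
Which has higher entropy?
B

For binary distributions, entropy is maximized at p=0.5 and decreases as p moves toward 0 or 1.

H(A) = H(0.78) = 0.7602 bits
H(B) = H(0.24) = 0.7950 bits

Distribution B (p=0.24) is closer to uniform (p=0.5), so it has higher entropy.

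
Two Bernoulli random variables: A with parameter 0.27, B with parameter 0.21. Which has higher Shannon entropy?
A

For binary distributions, entropy is maximized at p=0.5 and decreases as p moves toward 0 or 1.

H(A) = H(0.27) = 0.8415 bits
H(B) = H(0.21) = 0.7415 bits

Distribution A (p=0.27) is closer to uniform (p=0.5), so it has higher entropy.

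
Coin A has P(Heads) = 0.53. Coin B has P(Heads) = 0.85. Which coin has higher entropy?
A

For binary distributions, entropy is maximized at p=0.5 and decreases as p moves toward 0 or 1.

H(A) = H(0.53) = 0.9974 bits
H(B) = H(0.85) = 0.6098 bits

Distribution A (p=0.53) is closer to uniform (p=0.5), so it has higher entropy.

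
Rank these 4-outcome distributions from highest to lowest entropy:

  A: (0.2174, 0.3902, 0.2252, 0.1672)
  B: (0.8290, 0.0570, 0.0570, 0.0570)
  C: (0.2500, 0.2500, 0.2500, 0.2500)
C > A > B

Key insight: Entropy is maximized by uniform distributions and minimized by concentrated distributions.

- Uniform distributions have maximum entropy log₂(4) = 2.0000 bits
- The more "peaked" or concentrated a distribution, the lower its entropy

Entropies:
  H(A) = 1.9242 bits
  H(B) = 0.9310 bits
  H(C) = 2.0000 bits

Ranking: C > A > B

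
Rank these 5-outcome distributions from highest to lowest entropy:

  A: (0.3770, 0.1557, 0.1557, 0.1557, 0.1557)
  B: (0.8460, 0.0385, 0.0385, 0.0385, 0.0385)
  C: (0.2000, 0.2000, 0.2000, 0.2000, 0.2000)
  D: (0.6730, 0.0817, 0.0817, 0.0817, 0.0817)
C > A > D > B

Key insight: Entropy is maximized by uniform distributions and minimized by concentrated distributions.

Entropies:
  H(A) = 2.2019 bits
  H(B) = 0.9278 bits
  H(C) = 2.3219 bits
  H(D) = 1.5658 bits

Ranking: C > A > D > B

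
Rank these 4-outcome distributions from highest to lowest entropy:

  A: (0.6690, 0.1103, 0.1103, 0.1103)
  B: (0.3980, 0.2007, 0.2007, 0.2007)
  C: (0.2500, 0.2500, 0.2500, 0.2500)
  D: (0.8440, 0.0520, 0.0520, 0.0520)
C > B > A > D

Key insight: Entropy is maximized by uniform distributions and minimized by concentrated distributions.

Entropies:
  H(A) = 1.4406 bits
  H(B) = 1.9239 bits
  H(C) = 2.0000 bits
  H(D) = 0.8719 bits

Ranking: C > B > A > D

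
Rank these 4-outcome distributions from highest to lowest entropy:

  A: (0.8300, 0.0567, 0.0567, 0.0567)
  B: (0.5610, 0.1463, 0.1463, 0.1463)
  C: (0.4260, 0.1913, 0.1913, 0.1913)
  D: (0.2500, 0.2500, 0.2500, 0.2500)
D > C > B > A

Key insight: Entropy is maximized by uniform distributions and minimized by concentrated distributions.

Entropies:
  H(A) = 0.9271 bits
  H(B) = 1.6850 bits
  H(C) = 1.8939 bits
  H(D) = 2.0000 bits

Ranking: D > C > B > A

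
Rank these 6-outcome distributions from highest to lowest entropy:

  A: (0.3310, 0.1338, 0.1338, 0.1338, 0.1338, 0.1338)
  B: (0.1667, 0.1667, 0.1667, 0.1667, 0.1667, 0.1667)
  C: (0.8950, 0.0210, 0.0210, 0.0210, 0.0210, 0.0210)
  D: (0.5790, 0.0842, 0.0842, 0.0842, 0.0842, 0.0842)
B > A > D > C

Key insight: Entropy is maximized by uniform distributions and minimized by concentrated distributions.

Entropies:
  H(A) = 2.4693 bits
  H(B) = 2.5850 bits
  H(C) = 0.7285 bits
  H(D) = 1.9594 bits

Ranking: B > A > D > C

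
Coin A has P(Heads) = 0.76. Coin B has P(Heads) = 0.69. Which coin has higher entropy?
B

For binary distributions, entropy is maximized at p=0.5 and decreases as p moves toward 0 or 1.

H(A) = H(0.76) = 0.7950 bits
H(B) = H(0.69) = 0.8932 bits

Distribution B (p=0.69) is closer to uniform (p=0.5), so it has higher entropy.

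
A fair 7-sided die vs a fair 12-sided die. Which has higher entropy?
12-sided die

Both are uniform distributions; for uniform over n outcomes, H = log₂(n). H(7-sided) = log₂(7) = 2.807 bits and H(12-sided) = log₂(12) = 3.585 bits. More outcomes in a uniform distribution means higher entropy.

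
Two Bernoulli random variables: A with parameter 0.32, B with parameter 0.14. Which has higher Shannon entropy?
A

For binary distributions, entropy is maximized at p=0.5 and decreases as p moves toward 0 or 1.

H(A) = H(0.32) = 0.9044 bits
H(B) = H(0.14) = 0.5842 bits

Distribution A (p=0.32) is closer to uniform (p=0.5), so it has higher entropy.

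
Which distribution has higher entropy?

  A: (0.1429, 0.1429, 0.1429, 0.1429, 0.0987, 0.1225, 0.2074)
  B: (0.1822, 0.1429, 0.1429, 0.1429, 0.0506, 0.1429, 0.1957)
A

Both distributions are close to uniform, making this a harder comparison.

H(A) = 2.7757 bits
H(B) = 2.7302 bits

The distribution closer to uniform has higher entropy.
Answer: A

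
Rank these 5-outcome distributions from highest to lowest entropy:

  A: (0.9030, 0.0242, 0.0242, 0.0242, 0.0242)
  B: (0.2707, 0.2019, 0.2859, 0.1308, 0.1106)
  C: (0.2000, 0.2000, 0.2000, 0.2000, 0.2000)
C > B > A

Key insight: Entropy is maximized by uniform distributions and minimized by concentrated distributions.

- Uniform distributions have maximum entropy log₂(5) = 2.3219 bits
- The more "peaked" or concentrated a distribution, the lower its entropy

Entropies:
  H(A) = 0.6534 bits
  H(B) = 2.2281 bits
  H(C) = 2.3219 bits

Ranking: C > B > A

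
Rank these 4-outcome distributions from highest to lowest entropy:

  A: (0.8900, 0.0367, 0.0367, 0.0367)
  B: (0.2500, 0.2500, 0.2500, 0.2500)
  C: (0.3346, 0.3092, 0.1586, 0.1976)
B > C > A

Key insight: Entropy is maximized by uniform distributions and minimized by concentrated distributions.

- Uniform distributions have maximum entropy log₂(4) = 2.0000 bits
- The more "peaked" or concentrated a distribution, the lower its entropy

Entropies:
  H(A) = 0.6743 bits
  H(B) = 2.0000 bits
  H(C) = 1.9357 bits

Ranking: B > C > A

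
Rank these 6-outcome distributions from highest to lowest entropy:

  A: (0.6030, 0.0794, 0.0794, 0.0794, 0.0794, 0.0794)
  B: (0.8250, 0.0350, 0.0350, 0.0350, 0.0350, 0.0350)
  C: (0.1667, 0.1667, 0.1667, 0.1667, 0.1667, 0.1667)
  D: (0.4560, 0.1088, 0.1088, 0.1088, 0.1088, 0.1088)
C > D > A > B

Key insight: Entropy is maximized by uniform distributions and minimized by concentrated distributions.

Entropies:
  H(A) = 1.8910 bits
  H(B) = 1.0754 bits
  H(C) = 2.5850 bits
  H(D) = 2.2575 bits

Ranking: C > D > A > B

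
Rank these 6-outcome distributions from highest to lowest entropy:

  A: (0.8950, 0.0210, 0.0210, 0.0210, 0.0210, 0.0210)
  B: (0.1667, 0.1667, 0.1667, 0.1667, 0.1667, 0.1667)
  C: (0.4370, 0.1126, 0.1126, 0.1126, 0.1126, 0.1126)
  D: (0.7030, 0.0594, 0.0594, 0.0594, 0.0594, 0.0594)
B > C > D > A

Key insight: Entropy is maximized by uniform distributions and minimized by concentrated distributions.

Entropies:
  H(A) = 0.7285 bits
  H(B) = 2.5850 bits
  H(C) = 2.2958 bits
  H(D) = 1.5672 bits

Ranking: B > C > D > A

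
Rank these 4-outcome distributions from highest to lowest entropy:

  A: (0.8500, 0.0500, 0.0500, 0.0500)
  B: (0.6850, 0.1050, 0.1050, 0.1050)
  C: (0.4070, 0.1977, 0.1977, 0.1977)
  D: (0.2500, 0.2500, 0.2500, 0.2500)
D > C > B > A

Key insight: Entropy is maximized by uniform distributions and minimized by concentrated distributions.

Entropies:
  H(A) = 0.8476 bits
  H(B) = 1.3981 bits
  H(C) = 1.9148 bits
  H(D) = 2.0000 bits

Ranking: D > C > B > A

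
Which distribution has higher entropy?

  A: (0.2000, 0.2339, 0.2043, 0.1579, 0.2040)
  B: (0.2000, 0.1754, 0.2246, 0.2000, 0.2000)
B

Both distributions are close to uniform, making this a harder comparison.

H(A) = 2.3110 bits
H(B) = 2.3175 bits

The distribution closer to uniform has higher entropy.
Answer: B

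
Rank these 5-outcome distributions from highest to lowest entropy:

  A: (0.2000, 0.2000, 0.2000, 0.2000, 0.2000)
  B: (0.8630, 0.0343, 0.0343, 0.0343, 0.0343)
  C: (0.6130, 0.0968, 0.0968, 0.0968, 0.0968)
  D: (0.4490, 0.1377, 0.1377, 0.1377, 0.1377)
A > D > C > B

Key insight: Entropy is maximized by uniform distributions and minimized by concentrated distributions.

Entropies:
  H(A) = 2.3219 bits
  H(B) = 0.8503 bits
  H(C) = 1.7368 bits
  H(D) = 2.0945 bits

Ranking: A > D > C > B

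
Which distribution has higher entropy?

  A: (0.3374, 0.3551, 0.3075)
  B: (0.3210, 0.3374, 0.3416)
B

Both distributions are close to uniform, making this a harder comparison.

H(A) = 1.5824 bits
H(B) = 1.5844 bits

The distribution closer to uniform has higher entropy.
Answer: B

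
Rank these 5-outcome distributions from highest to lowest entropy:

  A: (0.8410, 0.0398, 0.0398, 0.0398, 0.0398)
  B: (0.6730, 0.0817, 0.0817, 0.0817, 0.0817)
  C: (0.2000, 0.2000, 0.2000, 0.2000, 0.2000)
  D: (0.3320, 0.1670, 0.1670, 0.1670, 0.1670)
C > D > B > A

Key insight: Entropy is maximized by uniform distributions and minimized by concentrated distributions.

Entropies:
  H(A) = 0.9499 bits
  H(B) = 1.5658 bits
  H(C) = 2.3219 bits
  H(D) = 2.2530 bits

Ranking: C > D > B > A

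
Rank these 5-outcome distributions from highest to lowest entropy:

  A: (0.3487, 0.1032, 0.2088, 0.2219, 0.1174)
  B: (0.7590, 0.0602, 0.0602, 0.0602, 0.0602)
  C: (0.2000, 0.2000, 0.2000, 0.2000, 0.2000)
C > A > B

Key insight: Entropy is maximized by uniform distributions and minimized by concentrated distributions.

- Uniform distributions have maximum entropy log₂(5) = 2.3219 bits
- The more "peaked" or concentrated a distribution, the lower its entropy

Entropies:
  H(A) = 2.1847 bits
  H(B) = 1.2787 bits
  H(C) = 2.3219 bits

Ranking: C > A > B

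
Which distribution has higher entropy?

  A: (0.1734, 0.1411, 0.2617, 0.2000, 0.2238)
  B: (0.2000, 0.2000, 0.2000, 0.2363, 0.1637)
B

Both distributions are close to uniform, making this a harder comparison.

H(A) = 2.2908 bits
H(B) = 2.3124 bits

The distribution closer to uniform has higher entropy.
Answer: B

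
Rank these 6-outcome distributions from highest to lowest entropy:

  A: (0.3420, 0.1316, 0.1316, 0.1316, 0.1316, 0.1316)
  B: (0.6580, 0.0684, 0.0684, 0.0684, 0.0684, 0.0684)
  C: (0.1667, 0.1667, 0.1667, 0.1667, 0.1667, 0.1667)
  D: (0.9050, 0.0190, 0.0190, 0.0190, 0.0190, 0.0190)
C > A > B > D

Key insight: Entropy is maximized by uniform distributions and minimized by concentrated distributions.

Entropies:
  H(A) = 2.4545 bits
  H(B) = 1.7208 bits
  H(C) = 2.5850 bits
  H(D) = 0.6735 bits

Ranking: C > A > B > D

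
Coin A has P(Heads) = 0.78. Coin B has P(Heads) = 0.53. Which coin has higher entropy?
B

For binary distributions, entropy is maximized at p=0.5 and decreases as p moves toward 0 or 1.

H(A) = H(0.78) = 0.7602 bits
H(B) = H(0.53) = 0.9974 bits

Distribution B (p=0.53) is closer to uniform (p=0.5), so it has higher entropy.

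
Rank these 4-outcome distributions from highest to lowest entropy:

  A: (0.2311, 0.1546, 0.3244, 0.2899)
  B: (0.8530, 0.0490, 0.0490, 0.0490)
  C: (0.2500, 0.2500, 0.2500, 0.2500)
C > A > B

Key insight: Entropy is maximized by uniform distributions and minimized by concentrated distributions.

- Uniform distributions have maximum entropy log₂(4) = 2.0000 bits
- The more "peaked" or concentrated a distribution, the lower its entropy

Entropies:
  H(A) = 1.9496 bits
  H(B) = 0.8353 bits
  H(C) = 2.0000 bits

Ranking: C > A > B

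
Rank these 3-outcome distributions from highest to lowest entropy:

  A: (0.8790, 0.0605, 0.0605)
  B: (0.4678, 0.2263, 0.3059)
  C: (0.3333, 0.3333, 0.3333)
C > B > A

Key insight: Entropy is maximized by uniform distributions and minimized by concentrated distributions.

- Uniform distributions have maximum entropy log₂(3) = 1.5850 bits
- The more "peaked" or concentrated a distribution, the lower its entropy

Entropies:
  H(A) = 0.6532 bits
  H(B) = 1.5206 bits
  H(C) = 1.5850 bits

Ranking: C > B > A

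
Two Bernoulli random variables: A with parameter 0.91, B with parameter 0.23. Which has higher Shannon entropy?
B

For binary distributions, entropy is maximized at p=0.5 and decreases as p moves toward 0 or 1.

H(A) = H(0.91) = 0.4365 bits
H(B) = H(0.23) = 0.7780 bits

Distribution B (p=0.23) is closer to uniform (p=0.5), so it has higher entropy.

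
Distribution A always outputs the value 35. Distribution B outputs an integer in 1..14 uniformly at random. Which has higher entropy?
B

A is deterministic, so H(A) = 0. B is uniform over 14 outcomes, so H(B) = log₂(14) = 3.807 bits. Any distribution with genuine randomness has higher entropy than a deterministic one.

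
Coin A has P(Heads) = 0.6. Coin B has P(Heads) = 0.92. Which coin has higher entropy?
A

For binary distributions, entropy is maximized at p=0.5 and decreases as p moves toward 0 or 1.

H(A) = H(0.6) = 0.9710 bits
H(B) = H(0.92) = 0.4022 bits

Distribution A (p=0.6) is closer to uniform (p=0.5), so it has higher entropy.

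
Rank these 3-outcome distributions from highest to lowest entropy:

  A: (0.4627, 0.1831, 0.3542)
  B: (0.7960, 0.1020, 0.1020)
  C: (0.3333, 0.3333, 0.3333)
C > A > B

Key insight: Entropy is maximized by uniform distributions and minimized by concentrated distributions.

- Uniform distributions have maximum entropy log₂(3) = 1.5850 bits
- The more "peaked" or concentrated a distribution, the lower its entropy

Entropies:
  H(A) = 1.4932 bits
  H(B) = 0.9339 bits
  H(C) = 1.5850 bits

Ranking: C > A > B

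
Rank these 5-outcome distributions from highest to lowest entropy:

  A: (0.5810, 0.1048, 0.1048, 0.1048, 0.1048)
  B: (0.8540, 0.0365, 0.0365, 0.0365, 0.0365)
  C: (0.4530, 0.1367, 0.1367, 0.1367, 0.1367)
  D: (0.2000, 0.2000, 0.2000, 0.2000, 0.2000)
D > C > A > B

Key insight: Entropy is maximized by uniform distributions and minimized by concentrated distributions.

Entropies:
  H(A) = 1.8190 bits
  H(B) = 0.8917 bits
  H(C) = 2.0876 bits
  H(D) = 2.3219 bits

Ranking: D > C > A > B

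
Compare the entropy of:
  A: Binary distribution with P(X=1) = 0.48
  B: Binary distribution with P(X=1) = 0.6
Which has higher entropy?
A

For binary distributions, entropy is maximized at p=0.5 and decreases as p moves toward 0 or 1.

H(A) = H(0.48) = 0.9988 bits
H(B) = H(0.6) = 0.9710 bits

Distribution A (p=0.48) is closer to uniform (p=0.5), so it has higher entropy.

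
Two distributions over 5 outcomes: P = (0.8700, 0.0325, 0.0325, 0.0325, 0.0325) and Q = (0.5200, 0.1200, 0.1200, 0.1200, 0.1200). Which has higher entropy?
Q

P is highly concentrated on one outcome (87%), making it nearly deterministic. Q spreads its mass more evenly (max 52%). The more spread-out distribution has higher entropy: H(P) ≈ 0.817 bits, H(Q) ≈ 1.959 bits.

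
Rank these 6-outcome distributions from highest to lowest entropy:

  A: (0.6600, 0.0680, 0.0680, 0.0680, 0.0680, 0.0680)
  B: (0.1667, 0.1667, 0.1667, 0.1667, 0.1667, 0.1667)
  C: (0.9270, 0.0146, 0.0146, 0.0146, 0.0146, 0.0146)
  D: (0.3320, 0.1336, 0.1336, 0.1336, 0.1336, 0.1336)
B > D > A > C

Key insight: Entropy is maximized by uniform distributions and minimized by concentrated distributions.

Entropies:
  H(A) = 1.7143 bits
  H(B) = 2.5850 bits
  H(C) = 0.5465 bits
  H(D) = 2.4680 bits

Ranking: B > D > A > C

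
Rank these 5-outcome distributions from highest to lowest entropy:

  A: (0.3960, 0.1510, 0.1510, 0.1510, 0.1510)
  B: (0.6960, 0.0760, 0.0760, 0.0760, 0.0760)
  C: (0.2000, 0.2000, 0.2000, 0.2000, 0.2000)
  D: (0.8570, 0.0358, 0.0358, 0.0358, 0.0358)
C > A > B > D

Key insight: Entropy is maximized by uniform distributions and minimized by concentrated distributions.

Entropies:
  H(A) = 2.1766 bits
  H(B) = 1.4941 bits
  H(C) = 2.3219 bits
  H(D) = 0.8780 bits

Ranking: C > A > B > D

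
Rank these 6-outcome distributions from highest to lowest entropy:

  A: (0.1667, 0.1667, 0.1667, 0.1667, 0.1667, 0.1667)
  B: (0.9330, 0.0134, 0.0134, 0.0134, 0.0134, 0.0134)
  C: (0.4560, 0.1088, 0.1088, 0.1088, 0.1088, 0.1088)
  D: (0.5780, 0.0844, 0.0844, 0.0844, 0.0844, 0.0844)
A > C > D > B

Key insight: Entropy is maximized by uniform distributions and minimized by concentrated distributions.

Entropies:
  H(A) = 2.5850 bits
  H(B) = 0.5102 bits
  H(C) = 2.2575 bits
  H(D) = 1.9622 bits

Ranking: A > C > D > B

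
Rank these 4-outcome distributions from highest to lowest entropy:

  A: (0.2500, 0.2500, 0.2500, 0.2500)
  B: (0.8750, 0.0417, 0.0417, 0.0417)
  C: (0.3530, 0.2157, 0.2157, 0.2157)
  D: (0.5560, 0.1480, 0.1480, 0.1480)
A > C > D > B

Key insight: Entropy is maximized by uniform distributions and minimized by concentrated distributions.

Entropies:
  H(A) = 2.0000 bits
  H(B) = 0.7417 bits
  H(C) = 1.9622 bits
  H(D) = 1.6947 bits

Ranking: A > C > D > B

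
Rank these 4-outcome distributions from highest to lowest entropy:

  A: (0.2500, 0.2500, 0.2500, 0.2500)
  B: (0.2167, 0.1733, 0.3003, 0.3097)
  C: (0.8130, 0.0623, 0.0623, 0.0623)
A > B > C

Key insight: Entropy is maximized by uniform distributions and minimized by concentrated distributions.

- Uniform distributions have maximum entropy log₂(4) = 2.0000 bits
- The more "peaked" or concentrated a distribution, the lower its entropy

Entropies:
  H(A) = 2.0000 bits
  H(B) = 1.9613 bits
  H(C) = 0.9915 bits

Ranking: A > B > C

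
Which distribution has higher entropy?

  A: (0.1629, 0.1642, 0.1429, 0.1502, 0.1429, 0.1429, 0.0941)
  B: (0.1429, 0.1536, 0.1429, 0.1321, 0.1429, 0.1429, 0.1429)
B

Both distributions are close to uniform, making this a harder comparison.

H(A) = 2.7893 bits
H(B) = 2.8062 bits

The distribution closer to uniform has higher entropy.
Answer: B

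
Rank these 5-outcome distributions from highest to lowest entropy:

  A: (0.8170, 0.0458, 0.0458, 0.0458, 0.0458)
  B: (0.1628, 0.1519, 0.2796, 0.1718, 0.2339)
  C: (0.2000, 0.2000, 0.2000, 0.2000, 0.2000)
C > B > A

Key insight: Entropy is maximized by uniform distributions and minimized by concentrated distributions.

- Uniform distributions have maximum entropy log₂(5) = 2.3219 bits
- The more "peaked" or concentrated a distribution, the lower its entropy

Entropies:
  H(A) = 1.0526 bits
  H(B) = 2.2802 bits
  H(C) = 2.3219 bits

Ranking: C > B > A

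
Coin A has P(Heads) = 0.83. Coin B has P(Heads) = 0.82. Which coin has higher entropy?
B

For binary distributions, entropy is maximized at p=0.5 and decreases as p moves toward 0 or 1.

H(A) = H(0.83) = 0.6577 bits
H(B) = H(0.82) = 0.6801 bits

Distribution B (p=0.82) is closer to uniform (p=0.5), so it has higher entropy.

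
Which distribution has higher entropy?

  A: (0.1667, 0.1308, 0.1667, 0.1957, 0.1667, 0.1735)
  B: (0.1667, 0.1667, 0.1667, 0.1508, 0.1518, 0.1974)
B

Both distributions are close to uniform, making this a harder comparison.

H(A) = 2.5753 bits
H(B) = 2.5790 bits

The distribution closer to uniform has higher entropy.
Answer: B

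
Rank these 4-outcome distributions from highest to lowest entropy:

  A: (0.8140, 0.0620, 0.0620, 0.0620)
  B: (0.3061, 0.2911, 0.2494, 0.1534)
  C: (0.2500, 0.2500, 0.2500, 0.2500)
C > B > A

Key insight: Entropy is maximized by uniform distributions and minimized by concentrated distributions.

- Uniform distributions have maximum entropy log₂(4) = 2.0000 bits
- The more "peaked" or concentrated a distribution, the lower its entropy

Entropies:
  H(A) = 0.9878 bits
  H(B) = 1.9557 bits
  H(C) = 2.0000 bits

Ranking: C > B > A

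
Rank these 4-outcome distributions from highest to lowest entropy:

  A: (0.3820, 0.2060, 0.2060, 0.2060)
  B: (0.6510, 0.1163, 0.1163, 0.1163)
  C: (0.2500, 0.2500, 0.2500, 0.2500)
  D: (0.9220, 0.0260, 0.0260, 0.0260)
C > A > B > D

Key insight: Entropy is maximized by uniform distributions and minimized by concentrated distributions.

Entropies:
  H(A) = 1.9389 bits
  H(B) = 1.4863 bits
  H(C) = 2.0000 bits
  H(D) = 0.5187 bits

Ranking: C > A > B > D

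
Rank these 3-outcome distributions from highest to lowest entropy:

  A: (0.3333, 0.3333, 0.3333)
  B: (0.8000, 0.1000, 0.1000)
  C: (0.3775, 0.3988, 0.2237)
A > C > B

Key insight: Entropy is maximized by uniform distributions and minimized by concentrated distributions.

- Uniform distributions have maximum entropy log₂(3) = 1.5850 bits
- The more "peaked" or concentrated a distribution, the lower its entropy

Entropies:
  H(A) = 1.5850 bits
  H(B) = 0.9219 bits
  H(C) = 1.5427 bits

Ranking: A > C > B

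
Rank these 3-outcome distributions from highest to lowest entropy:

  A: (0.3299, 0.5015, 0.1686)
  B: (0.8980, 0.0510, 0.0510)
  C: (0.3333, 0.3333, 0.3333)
C > A > B

Key insight: Entropy is maximized by uniform distributions and minimized by concentrated distributions.

- Uniform distributions have maximum entropy log₂(3) = 1.5850 bits
- The more "peaked" or concentrated a distribution, the lower its entropy

Entropies:
  H(A) = 1.4601 bits
  H(B) = 0.5773 bits
  H(C) = 1.5850 bits

Ranking: C > A > B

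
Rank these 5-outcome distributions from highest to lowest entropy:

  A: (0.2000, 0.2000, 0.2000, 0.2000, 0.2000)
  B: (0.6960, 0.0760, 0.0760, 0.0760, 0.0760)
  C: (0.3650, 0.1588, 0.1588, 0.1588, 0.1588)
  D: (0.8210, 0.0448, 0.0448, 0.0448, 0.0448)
A > C > B > D

Key insight: Entropy is maximized by uniform distributions and minimized by concentrated distributions.

Entropies:
  H(A) = 2.3219 bits
  H(B) = 1.4941 bits
  H(C) = 2.2168 bits
  H(D) = 1.0359 bits

Ranking: A > C > B > D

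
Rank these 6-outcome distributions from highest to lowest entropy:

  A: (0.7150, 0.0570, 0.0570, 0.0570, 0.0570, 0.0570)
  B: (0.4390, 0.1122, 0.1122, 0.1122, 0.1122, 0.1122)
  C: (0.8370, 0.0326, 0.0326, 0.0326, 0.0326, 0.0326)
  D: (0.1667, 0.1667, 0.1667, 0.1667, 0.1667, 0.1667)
D > B > A > C

Key insight: Entropy is maximized by uniform distributions and minimized by concentrated distributions.

Entropies:
  H(A) = 1.5239 bits
  H(B) = 2.2918 bits
  H(C) = 1.0199 bits
  H(D) = 2.5850 bits

Ranking: D > B > A > C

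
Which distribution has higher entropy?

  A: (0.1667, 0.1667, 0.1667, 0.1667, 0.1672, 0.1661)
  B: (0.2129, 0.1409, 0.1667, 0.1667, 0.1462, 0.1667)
A

Both distributions are close to uniform, making this a harder comparison.

H(A) = 2.5850 bits
H(B) = 2.5715 bits

The distribution closer to uniform has higher entropy.
Answer: A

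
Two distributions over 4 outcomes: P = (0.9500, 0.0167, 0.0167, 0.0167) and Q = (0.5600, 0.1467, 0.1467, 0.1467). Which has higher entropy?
Q

P is highly concentrated on one outcome (95%), making it nearly deterministic. Q spreads its mass more evenly (max 56%). The more spread-out distribution has higher entropy: H(P) ≈ 0.366 bits, H(Q) ≈ 1.687 bits.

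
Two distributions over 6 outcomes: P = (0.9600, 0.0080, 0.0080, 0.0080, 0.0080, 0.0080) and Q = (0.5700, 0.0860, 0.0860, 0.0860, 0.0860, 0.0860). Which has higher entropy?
Q

P is highly concentrated on one outcome (96%), making it nearly deterministic. Q spreads its mass more evenly (max 57%). The more spread-out distribution has higher entropy: H(P) ≈ 0.335 bits, H(Q) ≈ 1.984 bits.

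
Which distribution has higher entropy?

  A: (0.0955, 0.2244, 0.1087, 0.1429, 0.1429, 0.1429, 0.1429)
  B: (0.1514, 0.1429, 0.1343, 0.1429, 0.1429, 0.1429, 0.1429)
B

Both distributions are close to uniform, making this a harder comparison.

H(A) = 2.7595 bits
H(B) = 2.8066 bits

The distribution closer to uniform has higher entropy.
Answer: B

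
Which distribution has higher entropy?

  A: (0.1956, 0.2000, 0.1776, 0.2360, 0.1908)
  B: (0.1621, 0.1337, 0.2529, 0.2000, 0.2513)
A

Both distributions are close to uniform, making this a harder comparison.

H(A) = 2.3152 bits
H(B) = 2.2803 bits

The distribution closer to uniform has higher entropy.
Answer: A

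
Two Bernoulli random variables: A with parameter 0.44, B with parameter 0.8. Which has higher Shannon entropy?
A

For binary distributions, entropy is maximized at p=0.5 and decreases as p moves toward 0 or 1.

H(A) = H(0.44) = 0.9896 bits
H(B) = H(0.8) = 0.7219 bits

Distribution A (p=0.44) is closer to uniform (p=0.5), so it has higher entropy.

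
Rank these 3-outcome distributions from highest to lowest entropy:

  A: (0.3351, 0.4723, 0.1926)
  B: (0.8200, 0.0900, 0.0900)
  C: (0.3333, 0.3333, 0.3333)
C > A > B

Key insight: Entropy is maximized by uniform distributions and minimized by concentrated distributions.

- Uniform distributions have maximum entropy log₂(3) = 1.5850 bits
- The more "peaked" or concentrated a distribution, the lower its entropy

Entropies:
  H(A) = 1.4974 bits
  H(B) = 0.8601 bits
  H(C) = 1.5850 bits

Ranking: C > A > B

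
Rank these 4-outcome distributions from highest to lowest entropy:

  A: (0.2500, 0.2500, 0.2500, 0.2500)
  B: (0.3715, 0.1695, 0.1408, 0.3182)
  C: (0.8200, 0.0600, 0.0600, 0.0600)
A > B > C

Key insight: Entropy is maximized by uniform distributions and minimized by concentrated distributions.

- Uniform distributions have maximum entropy log₂(4) = 2.0000 bits
- The more "peaked" or concentrated a distribution, the lower its entropy

Entropies:
  H(A) = 2.0000 bits
  H(B) = 1.8886 bits
  H(C) = 0.9654 bits

Ranking: A > B > C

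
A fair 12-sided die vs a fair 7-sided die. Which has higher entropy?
12-sided die

Both are uniform distributions; for uniform over n outcomes, H = log₂(n). H(12-sided) = log₂(12) = 3.585 bits and H(7-sided) = log₂(7) = 2.807 bits. More outcomes in a uniform distribution means higher entropy.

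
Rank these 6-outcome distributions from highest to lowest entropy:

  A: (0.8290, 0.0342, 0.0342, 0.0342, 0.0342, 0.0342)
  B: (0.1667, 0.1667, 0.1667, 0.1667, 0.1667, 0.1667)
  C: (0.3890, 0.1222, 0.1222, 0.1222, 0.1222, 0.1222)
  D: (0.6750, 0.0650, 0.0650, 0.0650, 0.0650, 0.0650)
B > C > D > A

Key insight: Entropy is maximized by uniform distributions and minimized by concentrated distributions.

Entropies:
  H(A) = 1.0570 bits
  H(B) = 2.5850 bits
  H(C) = 2.3828 bits
  H(D) = 1.6644 bits

Ranking: B > C > D > A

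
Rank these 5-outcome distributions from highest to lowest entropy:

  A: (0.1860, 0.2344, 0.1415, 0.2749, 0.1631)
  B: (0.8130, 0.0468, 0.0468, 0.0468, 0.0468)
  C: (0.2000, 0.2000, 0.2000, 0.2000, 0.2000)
C > A > B

Key insight: Entropy is maximized by uniform distributions and minimized by concentrated distributions.

- Uniform distributions have maximum entropy log₂(5) = 2.3219 bits
- The more "peaked" or concentrated a distribution, the lower its entropy

Entropies:
  H(A) = 2.2800 bits
  H(B) = 1.0692 bits
  H(C) = 2.3219 bits

Ranking: C > A > B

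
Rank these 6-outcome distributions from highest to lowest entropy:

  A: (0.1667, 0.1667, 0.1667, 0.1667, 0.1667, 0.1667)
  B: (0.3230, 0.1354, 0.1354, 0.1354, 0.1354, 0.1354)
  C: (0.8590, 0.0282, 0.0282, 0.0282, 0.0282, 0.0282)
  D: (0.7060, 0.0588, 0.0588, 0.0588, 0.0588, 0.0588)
A > B > D > C

Key insight: Entropy is maximized by uniform distributions and minimized by concentrated distributions.

Entropies:
  H(A) = 2.5850 bits
  H(B) = 2.4796 bits
  H(C) = 0.9142 bits
  H(D) = 1.5565 bits

Ranking: A > B > D > C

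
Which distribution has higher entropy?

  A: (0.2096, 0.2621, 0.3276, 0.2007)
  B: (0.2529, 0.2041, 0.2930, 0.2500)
B

Both distributions are close to uniform, making this a harder comparison.

H(A) = 1.9712 bits
H(B) = 1.9885 bits

The distribution closer to uniform has higher entropy.
Answer: B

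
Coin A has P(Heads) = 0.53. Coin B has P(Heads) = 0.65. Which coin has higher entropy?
A

For binary distributions, entropy is maximized at p=0.5 and decreases as p moves toward 0 or 1.

H(A) = H(0.53) = 0.9974 bits
H(B) = H(0.65) = 0.9341 bits

Distribution A (p=0.53) is closer to uniform (p=0.5), so it has higher entropy.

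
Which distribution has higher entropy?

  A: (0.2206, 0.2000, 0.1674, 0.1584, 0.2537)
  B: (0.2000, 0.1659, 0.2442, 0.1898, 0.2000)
B

Both distributions are close to uniform, making this a harder comparison.

H(A) = 2.3001 bits
H(B) = 2.3105 bits

The distribution closer to uniform has higher entropy.
Answer: B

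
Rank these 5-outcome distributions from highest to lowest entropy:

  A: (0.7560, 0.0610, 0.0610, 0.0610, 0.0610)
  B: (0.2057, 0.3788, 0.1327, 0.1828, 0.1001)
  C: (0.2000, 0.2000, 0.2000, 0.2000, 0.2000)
C > B > A

Key insight: Entropy is maximized by uniform distributions and minimized by concentrated distributions.

- Uniform distributions have maximum entropy log₂(5) = 2.3219 bits
- The more "peaked" or concentrated a distribution, the lower its entropy

Entropies:
  H(A) = 1.2896 bits
  H(B) = 2.1669 bits
  H(C) = 2.3219 bits

Ranking: C > B > A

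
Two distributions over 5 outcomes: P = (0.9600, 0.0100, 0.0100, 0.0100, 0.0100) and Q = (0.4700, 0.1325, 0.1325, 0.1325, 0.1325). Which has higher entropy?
Q

P is highly concentrated on one outcome (96%), making it nearly deterministic. Q spreads its mass more evenly (max 47%). The more spread-out distribution has higher entropy: H(P) ≈ 0.322 bits, H(Q) ≈ 2.057 bits.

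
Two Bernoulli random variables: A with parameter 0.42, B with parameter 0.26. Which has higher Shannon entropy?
A

For binary distributions, entropy is maximized at p=0.5 and decreases as p moves toward 0 or 1.

H(A) = H(0.42) = 0.9815 bits
H(B) = H(0.26) = 0.8267 bits

Distribution A (p=0.42) is closer to uniform (p=0.5), so it has higher entropy.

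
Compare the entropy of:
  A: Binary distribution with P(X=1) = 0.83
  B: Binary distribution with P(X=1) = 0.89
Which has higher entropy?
A

For binary distributions, entropy is maximized at p=0.5 and decreases as p moves toward 0 or 1.

H(A) = H(0.83) = 0.6577 bits
H(B) = H(0.89) = 0.4999 bits

Distribution A (p=0.83) is closer to uniform (p=0.5), so it has higher entropy.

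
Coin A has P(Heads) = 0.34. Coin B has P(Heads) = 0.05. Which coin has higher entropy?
A

For binary distributions, entropy is maximized at p=0.5 and decreases as p moves toward 0 or 1.

H(A) = H(0.34) = 0.9248 bits
H(B) = H(0.05) = 0.2864 bits

Distribution A (p=0.34) is closer to uniform (p=0.5), so it has higher entropy.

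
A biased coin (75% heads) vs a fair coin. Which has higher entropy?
Fair coin

The fair coin is uniform (p=0.5), maximizing binary entropy at 1 bit. The biased coin has H(0.75) ≈ 0.811 bits — its outcome is more predictable, so its entropy is lower.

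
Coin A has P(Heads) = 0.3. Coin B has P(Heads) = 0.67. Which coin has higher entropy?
B

For binary distributions, entropy is maximized at p=0.5 and decreases as p moves toward 0 or 1.

H(A) = H(0.3) = 0.8813 bits
H(B) = H(0.67) = 0.9149 bits

Distribution B (p=0.67) is closer to uniform (p=0.5), so it has higher entropy.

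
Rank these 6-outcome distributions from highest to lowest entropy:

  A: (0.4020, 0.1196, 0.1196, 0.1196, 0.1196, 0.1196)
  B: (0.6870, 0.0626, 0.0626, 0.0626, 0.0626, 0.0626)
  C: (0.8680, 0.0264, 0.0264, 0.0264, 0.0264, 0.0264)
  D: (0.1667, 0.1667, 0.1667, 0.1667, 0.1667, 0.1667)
D > A > B > C

Key insight: Entropy is maximized by uniform distributions and minimized by concentrated distributions.

Entropies:
  H(A) = 2.3606 bits
  H(B) = 1.6234 bits
  H(C) = 0.8694 bits
  H(D) = 2.5850 bits

Ranking: D > A > B > C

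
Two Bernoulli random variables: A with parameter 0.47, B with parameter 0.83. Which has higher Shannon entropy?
A

For binary distributions, entropy is maximized at p=0.5 and decreases as p moves toward 0 or 1.

H(A) = H(0.47) = 0.9974 bits
H(B) = H(0.83) = 0.6577 bits

Distribution A (p=0.47) is closer to uniform (p=0.5), so it has higher entropy.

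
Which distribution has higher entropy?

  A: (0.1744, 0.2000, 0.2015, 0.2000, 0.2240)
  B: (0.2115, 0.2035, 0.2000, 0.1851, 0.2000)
B

Both distributions are close to uniform, making this a harder comparison.

H(A) = 2.3174 bits
H(B) = 2.3206 bits

The distribution closer to uniform has higher entropy.
Answer: B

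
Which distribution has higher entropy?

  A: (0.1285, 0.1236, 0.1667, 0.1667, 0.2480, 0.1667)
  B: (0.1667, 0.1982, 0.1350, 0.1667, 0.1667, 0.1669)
B

Both distributions are close to uniform, making this a harder comparison.

H(A) = 2.5444 bits
H(B) = 2.5763 bits

The distribution closer to uniform has higher entropy.
Answer: B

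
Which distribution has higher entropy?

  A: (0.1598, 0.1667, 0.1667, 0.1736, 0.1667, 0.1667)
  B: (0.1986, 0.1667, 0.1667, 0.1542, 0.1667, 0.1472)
A

Both distributions are close to uniform, making this a harder comparison.

H(A) = 2.5846 bits
H(B) = 2.5784 bits

The distribution closer to uniform has higher entropy.
Answer: A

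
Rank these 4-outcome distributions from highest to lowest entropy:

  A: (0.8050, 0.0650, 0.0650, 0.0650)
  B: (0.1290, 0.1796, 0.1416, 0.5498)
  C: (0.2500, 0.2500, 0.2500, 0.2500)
C > B > A

Key insight: Entropy is maximized by uniform distributions and minimized by concentrated distributions.

- Uniform distributions have maximum entropy log₂(4) = 2.0000 bits
- The more "peaked" or concentrated a distribution, the lower its entropy

Entropies:
  H(A) = 1.0209 bits
  H(B) = 1.6998 bits
  H(C) = 2.0000 bits

Ranking: C > B > A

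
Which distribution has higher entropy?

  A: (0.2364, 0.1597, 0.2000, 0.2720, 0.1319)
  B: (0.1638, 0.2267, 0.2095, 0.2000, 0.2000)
B

Both distributions are close to uniform, making this a harder comparison.

H(A) = 2.2753 bits
H(B) = 2.3141 bits

The distribution closer to uniform has higher entropy.
Answer: B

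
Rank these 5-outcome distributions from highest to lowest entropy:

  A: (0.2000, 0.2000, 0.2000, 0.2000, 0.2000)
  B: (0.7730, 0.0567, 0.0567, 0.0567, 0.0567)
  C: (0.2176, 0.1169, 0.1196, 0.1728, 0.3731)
A > C > B

Key insight: Entropy is maximized by uniform distributions and minimized by concentrated distributions.

- Uniform distributions have maximum entropy log₂(5) = 2.3219 bits
- The more "peaked" or concentrated a distribution, the lower its entropy

Entropies:
  H(A) = 2.3219 bits
  H(B) = 1.2267 bits
  H(C) = 2.1756 bits

Ranking: A > C > B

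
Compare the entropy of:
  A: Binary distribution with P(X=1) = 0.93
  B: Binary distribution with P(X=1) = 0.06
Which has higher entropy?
A

For binary distributions, entropy is maximized at p=0.5 and decreases as p moves toward 0 or 1.

H(A) = H(0.93) = 0.3659 bits
H(B) = H(0.06) = 0.3274 bits

Distribution A (p=0.93) is closer to uniform (p=0.5), so it has higher entropy.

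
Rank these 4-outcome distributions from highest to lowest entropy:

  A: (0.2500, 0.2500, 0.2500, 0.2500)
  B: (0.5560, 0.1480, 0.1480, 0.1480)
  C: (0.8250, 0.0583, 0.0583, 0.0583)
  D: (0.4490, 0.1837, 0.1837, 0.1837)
A > D > B > C

Key insight: Entropy is maximized by uniform distributions and minimized by concentrated distributions.

Entropies:
  H(A) = 2.0000 bits
  H(B) = 1.6947 bits
  H(C) = 0.9464 bits
  H(D) = 1.8658 bits

Ranking: A > D > B > C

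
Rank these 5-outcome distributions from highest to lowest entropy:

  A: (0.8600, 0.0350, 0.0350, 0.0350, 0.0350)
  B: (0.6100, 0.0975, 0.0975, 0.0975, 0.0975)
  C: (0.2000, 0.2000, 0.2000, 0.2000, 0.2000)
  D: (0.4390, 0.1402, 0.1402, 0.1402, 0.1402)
C > D > B > A

Key insight: Entropy is maximized by uniform distributions and minimized by concentrated distributions.

Entropies:
  H(A) = 0.8642 bits
  H(B) = 1.7448 bits
  H(C) = 2.3219 bits
  H(D) = 2.1112 bits

Ranking: C > D > B > A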